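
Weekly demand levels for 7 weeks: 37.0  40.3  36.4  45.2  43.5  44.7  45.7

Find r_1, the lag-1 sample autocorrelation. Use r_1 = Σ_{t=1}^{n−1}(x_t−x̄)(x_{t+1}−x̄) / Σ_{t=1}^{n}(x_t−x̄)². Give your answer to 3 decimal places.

Mean x̄ = (37.0 + 40.3 + 36.4 + 45.2 + 43.5 + 44.7 + 45.7)/7 = 41.8286
Σ(x_t−x̄)(x_{t+1}−x̄) = (7.3808) + (8.2980) + (-18.3020) + (5.6351) + (4.7994) + (11.1165) = 18.9278
Denominator Σ(x_t−x̄)² = 92.5143
r_1 = 18.9278 / 92.5143 = 0.205

0.205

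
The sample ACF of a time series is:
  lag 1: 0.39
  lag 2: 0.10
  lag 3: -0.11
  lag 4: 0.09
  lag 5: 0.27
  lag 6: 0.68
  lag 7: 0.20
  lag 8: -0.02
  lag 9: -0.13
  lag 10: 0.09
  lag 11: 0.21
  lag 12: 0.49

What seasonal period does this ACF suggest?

6

The largest autocorrelation is r_6 = 0.68, with a weaker echo at lag 12 (0.49); the remaining lags stay at or below 0.39. The elevated value at lag 1 (0.39), dropping to 0.10 at lag 2, reflects decaying short-term dependence rather than seasonality.
The dominant spike at lag 6 indicates a seasonal period of 6.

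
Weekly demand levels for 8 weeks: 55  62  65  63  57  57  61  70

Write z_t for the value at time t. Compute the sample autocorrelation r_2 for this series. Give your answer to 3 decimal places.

Mean z̄ = (55 + 62 + 65 + 63 + 57 + 57 + 61 + 70)/8 = 61.2500
Deviations from mean: -6.2500, 0.7500, 3.7500, 1.7500, -4.2500, -4.2500, -0.2500, 8.7500
Σ(z_t−z̄)(z_{t+2}−z̄) = (-23.4375) + (1.3125) + (-15.9375) + (-7.4375) + (1.0625) + (-37.1875) = -81.6250
Denominator Σ(z_t−z̄)² = 169.5000
r_2 = -81.6250 / 169.5000 = -0.482

-0.482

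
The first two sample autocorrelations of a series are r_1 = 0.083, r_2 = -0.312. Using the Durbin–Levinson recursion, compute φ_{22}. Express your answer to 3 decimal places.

-0.321

φ_{22} = (r_2 − r_1²) / (1 − r_1²)
r_1² = (0.083)² = 0.006889
Numerator = -0.312 − 0.0069 = -0.3189; denominator = 1 − 0.0069 = 0.9931
φ_{22} = -0.3189 / 0.9931 = -0.321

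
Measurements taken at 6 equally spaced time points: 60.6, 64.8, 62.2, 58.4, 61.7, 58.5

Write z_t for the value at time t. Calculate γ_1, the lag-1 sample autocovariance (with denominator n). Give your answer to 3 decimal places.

Mean z̄ = (60.6 + 64.8 + 62.2 + 58.4 + 61.7 + 58.5)/6 = 61.0333
Deviations: -0.4333, 3.7667, 1.1667, -2.6333, 0.6667, -2.5333
Σ_{t=1}^{5}(z_t−z̄)(z_{t+1}−z̄) = -3.7544
γ_1 = -3.7544 / 6 = -0.626

-0.626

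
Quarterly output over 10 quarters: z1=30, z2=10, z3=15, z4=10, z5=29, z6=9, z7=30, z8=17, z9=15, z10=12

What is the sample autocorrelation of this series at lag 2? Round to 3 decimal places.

0.265

Mean z̄ = (30 + 10 + 15 + 10 + 29 + 9 + 30 + 17 + 15 + 12)/10 = 17.7000
Numerator Σ_{t=1}^{8}(z_t−z̄)(z_{t+2}−z̄) = 178.4200
Denominator Σ(z_t−z̄)² = 672.1000
r_2 = 178.4200 / 672.1000 = 0.265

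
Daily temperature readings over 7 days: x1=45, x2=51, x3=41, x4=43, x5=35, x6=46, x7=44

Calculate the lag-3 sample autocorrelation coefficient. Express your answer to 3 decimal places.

-0.494

Mean x̄ = (45 + 51 + 41 + 43 + 35 + 46 + 44)/7 = 43.5714
Deviations from mean: 1.4286, 7.4286, -2.5714, -0.5714, -8.5714, 2.4286, 0.4286
Σ(x_t−x̄)(x_{t+3}−x̄) = (-0.8163) + (-63.6735) + (-6.2449) + (-0.2449) = -70.9796
Denominator Σ(x_t−x̄)² = 143.7143
r_3 = -70.9796 / 143.7143 = -0.494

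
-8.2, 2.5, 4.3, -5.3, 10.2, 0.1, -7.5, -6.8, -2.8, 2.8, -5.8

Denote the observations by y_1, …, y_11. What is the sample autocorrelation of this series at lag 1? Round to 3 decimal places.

-0.132

Mean ȳ = (-8.2 + 2.5 + 4.3 − 5.3 + 10.2 + 0.1 − 7.5 − 6.8 − 2.8 + 2.8 − 5.8)/11 = -1.5000
Numerator Σ_{t=1}^{10}(y_t−ȳ)(y_{t+1}−ȳ) = -46.3700
Denominator Σ(y_t−ȳ)² = 351.1800
r_1 = -46.3700 / 351.1800 = -0.132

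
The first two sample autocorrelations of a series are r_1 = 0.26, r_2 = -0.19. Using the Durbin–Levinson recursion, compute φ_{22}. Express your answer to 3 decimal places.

φ_{22} = (r_2 − r_1²) / (1 − r_1²)
r_1² = (0.26)² = 0.0676
Numerator = -0.19 − 0.0676 = -0.2576; denominator = 1 − 0.0676 = 0.9324
φ_{22} = -0.2576 / 0.9324 = -0.276

-0.276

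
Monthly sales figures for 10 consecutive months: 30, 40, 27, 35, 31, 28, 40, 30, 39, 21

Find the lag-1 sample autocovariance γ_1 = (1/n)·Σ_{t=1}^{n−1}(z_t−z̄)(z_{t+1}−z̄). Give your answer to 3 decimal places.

Mean z̄ = (30 + 40 + 27 + 35 + 31 + 28 + 40 + 30 + 39 + 21)/10 = 32.1000
Σ_{t=1}^{9}(z_t−z̄)(z_{t+1}−z̄) = -210.4100
γ_1 = -210.4100 / 10 = -21.041

-21.041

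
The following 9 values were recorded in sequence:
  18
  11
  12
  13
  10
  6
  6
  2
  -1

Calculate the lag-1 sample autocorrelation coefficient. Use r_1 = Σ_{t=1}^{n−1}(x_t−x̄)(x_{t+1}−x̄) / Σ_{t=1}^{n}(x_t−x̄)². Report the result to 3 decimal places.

Mean x̄ = (18 + 11 + 12 + 13 + 10 + 6 + 6 + 2 − 1)/9 = 8.5556
Numerator Σ_{t=1}^{8}(x_t−x̄)(x_{t+1}−x̄) = 135.4691
Denominator Σ(x_t−x̄)² = 276.2222
r_1 = 135.4691 / 276.2222 = 0.490

0.490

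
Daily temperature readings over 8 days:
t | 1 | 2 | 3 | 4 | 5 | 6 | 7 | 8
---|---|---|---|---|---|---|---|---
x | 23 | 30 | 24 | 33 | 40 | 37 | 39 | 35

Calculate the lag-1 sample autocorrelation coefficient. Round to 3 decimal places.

0.418

Mean x̄ = (23 + 30 + 24 + 33 + 40 + 37 + 39 + 35)/8 = 32.6250
Deviations from mean: -9.6250, -2.6250, -8.6250, 0.3750, 7.3750, 4.3750, 6.3750, 2.3750
Σ(x_t−x̄)(x_{t+1}−x̄) = (25.2656) + (22.6406) + (-3.2344) + (2.7656) + (32.2656) + (27.8906) + (15.1406) = 122.7344
Denominator Σ(x_t−x̄)² = 293.8750
r_1 = 122.7344 / 293.8750 = 0.418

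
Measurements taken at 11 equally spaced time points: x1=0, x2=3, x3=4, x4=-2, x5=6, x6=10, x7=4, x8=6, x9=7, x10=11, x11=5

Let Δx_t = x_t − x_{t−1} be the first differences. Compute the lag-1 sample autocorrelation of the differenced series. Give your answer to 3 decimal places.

-0.357

First differences Δx: 3, 1, -6, 8, 4, -6, 2, 1, 4, -6
Mean of differences = 0.5000
Numerator Σ(Δx_t−Δx̄)(Δx_{t+1}−Δx̄) = -77.2500
Denominator Σ(Δx_t−Δx̄)² = 216.5000
r_1(Δx) = -77.2500 / 216.5000 = -0.357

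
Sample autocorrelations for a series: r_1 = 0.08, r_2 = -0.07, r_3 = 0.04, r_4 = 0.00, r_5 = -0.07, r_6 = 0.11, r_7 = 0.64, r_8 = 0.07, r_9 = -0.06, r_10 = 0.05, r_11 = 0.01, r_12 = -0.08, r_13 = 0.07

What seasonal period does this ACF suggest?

7

The largest autocorrelation is r_7 = 0.64; the remaining lags stay at or below 0.11.
The dominant spike at lag 7 indicates a seasonal period of 7.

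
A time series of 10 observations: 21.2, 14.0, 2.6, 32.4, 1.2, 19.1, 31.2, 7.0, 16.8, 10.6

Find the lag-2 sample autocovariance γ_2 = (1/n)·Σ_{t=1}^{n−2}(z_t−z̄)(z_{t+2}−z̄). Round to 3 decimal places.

-4.670

Mean z̄ = (21.2 + 14.0 + 2.6 + 32.4 + 1.2 + 19.1 + 31.2 + 7.0 + 16.8 + 10.6)/10 = 15.6100
Σ_{t=1}^{8}(z_t−z̄)(z_{t+2}−z̄) = -46.6992
γ_2 = -46.6992 / 10 = -4.670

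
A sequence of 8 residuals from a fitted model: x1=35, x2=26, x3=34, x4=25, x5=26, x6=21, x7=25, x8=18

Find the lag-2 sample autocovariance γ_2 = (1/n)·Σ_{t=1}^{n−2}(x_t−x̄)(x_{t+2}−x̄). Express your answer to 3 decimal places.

14.547

Mean x̄ = (35 + 26 + 34 + 25 + 26 + 21 + 25 + 18)/8 = 26.2500
Σ_{t=1}^{6}(x_t−x̄)(x_{t+2}−x̄) = 116.3750
γ_2 = 116.3750 / 8 = 14.547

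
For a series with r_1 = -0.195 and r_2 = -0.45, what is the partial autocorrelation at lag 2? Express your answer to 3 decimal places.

φ_{22} = (r_2 − r_1²) / (1 − r_1²)
r_1² = (-0.195)² = 0.038025
Numerator = -0.45 − 0.0380 = -0.4880; denominator = 1 − 0.0380 = 0.9620
φ_{22} = -0.4880 / 0.9620 = -0.507

-0.507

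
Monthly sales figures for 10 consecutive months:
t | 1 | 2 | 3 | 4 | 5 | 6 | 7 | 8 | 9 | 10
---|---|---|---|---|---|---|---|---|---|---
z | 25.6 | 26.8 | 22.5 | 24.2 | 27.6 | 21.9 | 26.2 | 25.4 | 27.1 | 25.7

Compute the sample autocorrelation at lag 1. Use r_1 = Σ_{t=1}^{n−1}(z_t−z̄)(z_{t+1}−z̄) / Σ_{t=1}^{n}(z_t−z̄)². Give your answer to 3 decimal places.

Mean z̄ = (25.6 + 26.8 + 22.5 + 24.2 + 27.6 + 21.9 + 26.2 + 25.4 + 27.1 + 25.7)/10 = 25.3000
Numerator Σ_{t=1}^{9}(z_t−z̄)(z_{t+1}−z̄) = -13.0900
Denominator Σ(z_t−z̄)² = 32.4600
r_1 = -13.0900 / 32.4600 = -0.403

-0.403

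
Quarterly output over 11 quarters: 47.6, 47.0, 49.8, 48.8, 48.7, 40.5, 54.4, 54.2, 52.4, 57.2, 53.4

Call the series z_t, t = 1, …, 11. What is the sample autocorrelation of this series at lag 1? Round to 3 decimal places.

0.231

Mean z̄ = (47.6 + 47.0 + 49.8 + 48.8 + 48.7 + 40.5 + 54.4 + 54.2 + 52.4 + 57.2 + 53.4)/11 = 50.3636
Numerator Σ_{t=1}^{10}(z_t−z̄)(z_{t+1}−z̄) = 49.2469
Denominator Σ(z_t−z̄)² = 212.8855
r_1 = 49.2469 / 212.8855 = 0.231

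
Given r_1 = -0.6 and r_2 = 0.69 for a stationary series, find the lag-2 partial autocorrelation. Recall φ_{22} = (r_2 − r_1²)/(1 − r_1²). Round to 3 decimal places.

0.516

φ_{22} = (r_2 − r_1²) / (1 − r_1²)
r_1² = (-0.6)² = 0.36
Numerator = 0.69 − 0.3600 = 0.3300; denominator = 1 − 0.3600 = 0.6400
φ_{22} = 0.3300 / 0.6400 = 0.516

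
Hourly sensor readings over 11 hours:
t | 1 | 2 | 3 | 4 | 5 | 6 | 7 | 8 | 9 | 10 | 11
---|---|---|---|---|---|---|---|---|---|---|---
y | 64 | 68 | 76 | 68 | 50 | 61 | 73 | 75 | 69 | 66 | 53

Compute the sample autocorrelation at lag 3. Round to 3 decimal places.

Mean ȳ = (64 + 68 + 76 + 68 + 50 + 61 + 73 + 75 + 69 + 66 + 53)/11 = 65.7273
Numerator Σ_{t=1}^{8}(y_t−ȳ)(y_{t+3}−ȳ) = -349.0413
Denominator Σ(y_t−ȳ)² = 700.1818
r_3 = -349.0413 / 700.1818 = -0.499

-0.499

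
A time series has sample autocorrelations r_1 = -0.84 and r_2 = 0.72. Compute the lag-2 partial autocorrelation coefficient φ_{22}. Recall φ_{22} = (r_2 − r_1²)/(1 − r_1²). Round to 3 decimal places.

0.049

φ_{22} = (r_2 − r_1²) / (1 − r_1²)
r_1² = (-0.84)² = 0.7056
Numerator = 0.72 − 0.7056 = 0.0144; denominator = 1 − 0.7056 = 0.2944
φ_{22} = 0.0144 / 0.2944 = 0.049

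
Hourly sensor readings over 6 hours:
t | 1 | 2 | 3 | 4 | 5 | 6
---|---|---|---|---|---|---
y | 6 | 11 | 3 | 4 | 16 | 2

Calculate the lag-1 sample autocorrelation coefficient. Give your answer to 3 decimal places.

-0.541

Mean ȳ = (6 + 11 + 3 + 4 + 16 + 2)/6 = 7.0000
Deviations from mean: -1.0000, 4.0000, -4.0000, -3.0000, 9.0000, -5.0000
Numerator Σ_{t=1}^{5}(y_t−ȳ)(y_{t+1}−ȳ) = -80.0000
Denominator Σ(y_t−ȳ)² = 148.0000
r_1 = -80.0000 / 148.0000 = -0.541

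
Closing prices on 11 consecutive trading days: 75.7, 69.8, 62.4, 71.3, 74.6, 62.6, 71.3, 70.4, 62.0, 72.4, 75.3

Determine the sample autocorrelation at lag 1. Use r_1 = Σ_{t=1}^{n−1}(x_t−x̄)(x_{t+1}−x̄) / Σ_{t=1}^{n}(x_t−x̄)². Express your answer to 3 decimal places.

Mean x̄ = (75.7 + 69.8 + 62.4 + 71.3 + 74.6 + 62.6 + 71.3 + 70.4 + 62.0 + 72.4 + 75.3)/11 = 69.8000
Numerator Σ_{t=1}^{10}(x_t−x̄)(x_{t+1}−x̄) = -59.0200
Denominator Σ(x_t−x̄)² = 267.1600
r_1 = -59.0200 / 267.1600 = -0.221

-0.221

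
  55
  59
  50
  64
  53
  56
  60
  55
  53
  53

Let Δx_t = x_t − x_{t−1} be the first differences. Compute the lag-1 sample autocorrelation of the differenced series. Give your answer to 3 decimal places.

First differences Δx: 4, -9, 14, -11, 3, 4, -5, -2, 0
Mean of differences = -0.2222
Numerator Σ(Δx_t−Δx̄)(Δx_{t+1}−Δx̄) = -348.3827
Denominator Σ(Δx_t−Δx̄)² = 467.5556
r_1(Δx) = -348.3827 / 467.5556 = -0.745

-0.745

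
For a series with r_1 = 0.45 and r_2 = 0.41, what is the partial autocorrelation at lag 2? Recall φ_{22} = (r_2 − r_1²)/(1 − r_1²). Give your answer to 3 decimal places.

φ_{22} = (r_2 − r_1²) / (1 − r_1²)
r_1² = (0.45)² = 0.2025
Numerator = 0.41 − 0.2025 = 0.2075; denominator = 1 − 0.2025 = 0.7975
φ_{22} = 0.2075 / 0.7975 = 0.260

0.260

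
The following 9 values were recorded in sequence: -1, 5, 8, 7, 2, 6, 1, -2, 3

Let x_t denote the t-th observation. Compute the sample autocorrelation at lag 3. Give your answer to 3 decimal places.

-0.075

Mean x̄ = (-1 + 5 + 8 + 7 + 2 + 6 + 1 − 2 + 3)/9 = 3.2222
Σ(x_t−x̄)(x_{t+3}−x̄) = (-15.9506) + (-2.1728) + (13.2716) + (-8.3951) + (6.3827) + (-0.6173) = -7.4815
Denominator Σ(x_t−x̄)² = 99.5556
r_3 = -7.4815 / 99.5556 = -0.075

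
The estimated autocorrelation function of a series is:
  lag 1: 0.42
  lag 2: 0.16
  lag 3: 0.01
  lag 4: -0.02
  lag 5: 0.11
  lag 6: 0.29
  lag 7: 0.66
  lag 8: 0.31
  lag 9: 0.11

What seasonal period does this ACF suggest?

The largest autocorrelation is r_7 = 0.66; the remaining lags stay at or below 0.42. The elevated value at lag 1 (0.42), dropping to 0.16 at lag 2, reflects decaying short-term dependence rather than seasonality.
The dominant spike at lag 7 indicates a seasonal period of 7.

7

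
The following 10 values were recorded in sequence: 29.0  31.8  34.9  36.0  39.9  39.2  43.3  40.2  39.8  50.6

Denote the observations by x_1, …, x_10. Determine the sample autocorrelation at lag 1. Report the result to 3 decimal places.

0.374

Mean x̄ = (29.0 + 31.8 + 34.9 + 36.0 + 39.9 + 39.2 + 43.3 + 40.2 + 39.8 + 50.6)/10 = 38.4700
Numerator Σ_{t=1}^{9}(x_t−x̄)(x_{t+1}−x̄) = 123.6221
Denominator Σ(x_t−x̄)² = 330.8210
r_1 = 123.6221 / 330.8210 = 0.374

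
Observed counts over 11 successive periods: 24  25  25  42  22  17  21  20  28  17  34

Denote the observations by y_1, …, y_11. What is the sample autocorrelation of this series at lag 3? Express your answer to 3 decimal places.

Mean ȳ = (24 + 25 + 25 + 42 + 22 + 17 + 21 + 20 + 28 + 17 + 34)/11 = 25.0000
Numerator Σ_{t=1}^{8}(y_t−ȳ)(y_{t+3}−ȳ) = -107.0000
Denominator Σ(y_t−ȳ)² = 558.0000
r_3 = -107.0000 / 558.0000 = -0.192

-0.192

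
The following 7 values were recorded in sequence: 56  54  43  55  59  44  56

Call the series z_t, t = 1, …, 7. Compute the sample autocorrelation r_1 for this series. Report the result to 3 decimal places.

-0.429

Mean z̄ = (56 + 54 + 43 + 55 + 59 + 44 + 56)/7 = 52.4286
Numerator Σ_{t=1}^{6}(z_t−z̄)(z_{t+1}−z̄) = -102.0408
Denominator Σ(z_t−z̄)² = 237.7143
r_1 = -102.0408 / 237.7143 = -0.429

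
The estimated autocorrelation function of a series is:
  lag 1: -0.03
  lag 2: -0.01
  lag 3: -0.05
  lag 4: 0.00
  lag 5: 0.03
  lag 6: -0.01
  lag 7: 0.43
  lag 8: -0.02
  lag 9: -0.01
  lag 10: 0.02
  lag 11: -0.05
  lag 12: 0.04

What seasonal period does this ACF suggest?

7

The largest autocorrelation is r_7 = 0.43; the remaining lags stay at or below 0.04.
The dominant spike at lag 7 indicates a seasonal period of 7.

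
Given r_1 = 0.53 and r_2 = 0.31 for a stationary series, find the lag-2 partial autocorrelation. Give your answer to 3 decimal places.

0.040

φ_{22} = (r_2 − r_1²) / (1 − r_1²)
r_1² = (0.53)² = 0.2809
Numerator = 0.31 − 0.2809 = 0.0291; denominator = 1 − 0.2809 = 0.7191
φ_{22} = 0.0291 / 0.7191 = 0.040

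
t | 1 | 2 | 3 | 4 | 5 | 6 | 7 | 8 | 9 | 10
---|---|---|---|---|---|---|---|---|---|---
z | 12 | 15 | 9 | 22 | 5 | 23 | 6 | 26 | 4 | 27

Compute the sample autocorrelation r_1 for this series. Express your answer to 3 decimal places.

-0.851

Mean z̄ = (12 + 15 + 9 + 22 + 5 + 23 + 6 + 26 + 4 + 27)/10 = 14.9000
Numerator Σ_{t=1}^{9}(z_t−z̄)(z_{t+1}−z̄) = -617.0100
Denominator Σ(z_t−z̄)² = 724.9000
r_1 = -617.0100 / 724.9000 = -0.851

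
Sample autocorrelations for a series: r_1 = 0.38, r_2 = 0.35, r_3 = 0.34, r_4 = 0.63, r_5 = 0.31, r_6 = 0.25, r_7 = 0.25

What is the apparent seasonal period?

4

The largest autocorrelation is r_4 = 0.63; the remaining lags stay at or below 0.38. The elevated value at lag 1 (0.38), dropping to 0.35 at lag 2, reflects decaying short-term dependence rather than seasonality.
The dominant spike at lag 4 indicates a seasonal period of 4.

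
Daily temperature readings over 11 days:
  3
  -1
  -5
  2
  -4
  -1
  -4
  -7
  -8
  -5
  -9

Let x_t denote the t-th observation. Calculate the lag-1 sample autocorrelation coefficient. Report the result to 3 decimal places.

Mean x̄ = (3 − 1 − 5 + 2 − 4 − 1 − 4 − 7 − 8 − 5 − 9)/11 = -3.5455
Numerator Σ_{t=1}^{10}(x_t−x̄)(x_{t+1}−x̄) = 31.4298
Denominator Σ(x_t−x̄)² = 152.7273
r_1 = 31.4298 / 152.7273 = 0.206

0.206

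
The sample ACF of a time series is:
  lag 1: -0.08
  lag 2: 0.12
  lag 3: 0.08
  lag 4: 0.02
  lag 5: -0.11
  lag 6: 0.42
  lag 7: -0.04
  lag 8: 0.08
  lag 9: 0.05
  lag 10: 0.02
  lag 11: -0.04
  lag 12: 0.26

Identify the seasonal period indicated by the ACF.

6

The largest autocorrelation is r_6 = 0.42, with a weaker echo at lag 12 (0.26); the remaining lags stay at or below 0.12.
The dominant spike at lag 6 indicates a seasonal period of 6.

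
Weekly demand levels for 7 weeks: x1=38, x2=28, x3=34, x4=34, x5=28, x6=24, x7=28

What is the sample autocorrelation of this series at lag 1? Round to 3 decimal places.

Mean x̄ = (38 + 28 + 34 + 34 + 28 + 24 + 28)/7 = 30.5714
Σ(x_t−x̄)(x_{t+1}−x̄) = (-19.1020) + (-8.8163) + (11.7551) + (-8.8163) + (16.8980) + (16.8980) = 8.8163
Denominator Σ(x_t−x̄)² = 141.7143
r_1 = 8.8163 / 141.7143 = 0.062

0.062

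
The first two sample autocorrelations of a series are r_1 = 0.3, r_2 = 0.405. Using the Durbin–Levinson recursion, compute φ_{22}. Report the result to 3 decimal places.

φ_{22} = (r_2 − r_1²) / (1 − r_1²)
r_1² = (0.3)² = 0.09
Numerator = 0.405 − 0.0900 = 0.3150; denominator = 1 − 0.0900 = 0.9100
φ_{22} = 0.3150 / 0.9100 = 0.346

0.346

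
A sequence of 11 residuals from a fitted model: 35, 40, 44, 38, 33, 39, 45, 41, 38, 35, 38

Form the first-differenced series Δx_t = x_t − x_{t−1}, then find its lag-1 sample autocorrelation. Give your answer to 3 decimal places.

First differences Δx: 5, 4, -6, -5, 6, 6, -4, -3, -3, 3
Mean of differences = 0.3000
Numerator Σ(Δx_t−Δx̄)(Δx_{t+1}−Δx̄) = 21.4100
Denominator Σ(Δx_t−Δx̄)² = 216.1000
r_1(Δx) = 21.4100 / 216.1000 = 0.099

0.099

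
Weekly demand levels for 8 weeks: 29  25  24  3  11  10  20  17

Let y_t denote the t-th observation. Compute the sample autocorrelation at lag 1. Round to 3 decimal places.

0.297

Mean ȳ = (29 + 25 + 24 + 3 + 11 + 10 + 20 + 17)/8 = 17.3750
Deviations from mean: 11.6250, 7.6250, 6.6250, -14.3750, -6.3750, -7.3750, 2.6250, -0.3750
Numerator Σ_{t=1}^{7}(y_t−ȳ)(y_{t+1}−ȳ) = 162.2344
Denominator Σ(y_t−ȳ)² = 545.8750
r_1 = 162.2344 / 545.8750 = 0.297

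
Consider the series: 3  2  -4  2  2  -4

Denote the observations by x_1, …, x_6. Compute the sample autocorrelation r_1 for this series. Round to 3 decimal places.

Mean x̄ = (3 + 2 − 4 + 2 + 2 − 4)/6 = 0.1667
Deviations from mean: 2.8333, 1.8333, -4.1667, 1.8333, 1.8333, -4.1667
Σ(x_t−x̄)(x_{t+1}−x̄) = (5.1944) + (-7.6389) + (-7.6389) + (3.3611) + (-7.6389) = -14.3611
Denominator Σ(x_t−x̄)² = 52.8333
r_1 = -14.3611 / 52.8333 = -0.272

-0.272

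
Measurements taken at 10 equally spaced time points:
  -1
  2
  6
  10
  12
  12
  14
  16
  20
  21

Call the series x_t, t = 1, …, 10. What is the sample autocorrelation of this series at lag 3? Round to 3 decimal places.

0.081

Mean x̄ = (-1 + 2 + 6 + 10 + 12 + 12 + 14 + 16 + 20 + 21)/10 = 11.2000
Σ(x_t−x̄)(x_{t+3}−x̄) = (14.6400) + (-7.3600) + (-4.1600) + (-3.3600) + (3.8400) + (7.0400) + (27.4400) = 38.0800
Denominator Σ(x_t−x̄)² = 467.6000
r_3 = 38.0800 / 467.6000 = 0.081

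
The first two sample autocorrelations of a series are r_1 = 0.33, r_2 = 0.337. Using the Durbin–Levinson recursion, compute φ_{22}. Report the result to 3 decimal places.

φ_{22} = (r_2 − r_1²) / (1 − r_1²)
r_1² = (0.33)² = 0.1089
Numerator = 0.337 − 0.1089 = 0.2281; denominator = 1 − 0.1089 = 0.8911
φ_{22} = 0.2281 / 0.8911 = 0.256

0.256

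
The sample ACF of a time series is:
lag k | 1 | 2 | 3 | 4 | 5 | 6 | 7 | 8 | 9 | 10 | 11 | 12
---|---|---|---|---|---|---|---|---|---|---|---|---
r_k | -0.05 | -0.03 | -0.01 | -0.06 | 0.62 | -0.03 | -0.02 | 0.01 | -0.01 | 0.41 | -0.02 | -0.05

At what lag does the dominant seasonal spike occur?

5

The largest autocorrelation is r_5 = 0.62, with a weaker echo at lag 10 (0.41); the remaining lags stay at or below 0.01.
The dominant spike at lag 5 indicates a seasonal period of 5.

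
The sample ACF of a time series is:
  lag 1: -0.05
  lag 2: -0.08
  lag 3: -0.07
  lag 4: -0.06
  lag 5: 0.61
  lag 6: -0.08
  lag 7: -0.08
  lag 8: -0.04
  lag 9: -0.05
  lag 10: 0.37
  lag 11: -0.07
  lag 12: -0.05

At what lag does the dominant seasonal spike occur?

The largest autocorrelation is r_5 = 0.61, with a weaker echo at lag 10 (0.37); the remaining lags stay at or below -0.04.
The dominant spike at lag 5 indicates a seasonal period of 5.

5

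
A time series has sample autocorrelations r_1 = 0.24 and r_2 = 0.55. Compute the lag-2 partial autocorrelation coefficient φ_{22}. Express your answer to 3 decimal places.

φ_{22} = (r_2 − r_1²) / (1 − r_1²)
r_1² = (0.24)² = 0.0576
Numerator = 0.55 − 0.0576 = 0.4924; denominator = 1 − 0.0576 = 0.9424
φ_{22} = 0.4924 / 0.9424 = 0.522

0.522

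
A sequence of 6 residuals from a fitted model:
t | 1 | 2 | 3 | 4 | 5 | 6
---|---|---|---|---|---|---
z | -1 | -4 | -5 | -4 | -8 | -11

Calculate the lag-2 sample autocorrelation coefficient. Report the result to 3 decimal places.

-0.081

Mean z̄ = (-1 − 4 − 5 − 4 − 8 − 11)/6 = -5.5000
Deviations from mean: 4.5000, 1.5000, 0.5000, 1.5000, -2.5000, -5.5000
Numerator Σ_{t=1}^{4}(z_t−z̄)(z_{t+2}−z̄) = -5.0000
Denominator Σ(z_t−z̄)² = 61.5000
r_2 = -5.0000 / 61.5000 = -0.081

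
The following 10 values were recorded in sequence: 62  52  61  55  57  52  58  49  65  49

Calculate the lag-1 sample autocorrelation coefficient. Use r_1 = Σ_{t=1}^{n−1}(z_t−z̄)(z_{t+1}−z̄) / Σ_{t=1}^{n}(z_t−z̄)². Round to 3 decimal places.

-0.727

Mean z̄ = (62 + 52 + 61 + 55 + 57 + 52 + 58 + 49 + 65 + 49)/10 = 56.0000
Numerator Σ_{t=1}^{9}(z_t−z̄)(z_{t+1}−z̄) = -202.0000
Denominator Σ(z_t−z̄)² = 278.0000
r_1 = -202.0000 / 278.0000 = -0.727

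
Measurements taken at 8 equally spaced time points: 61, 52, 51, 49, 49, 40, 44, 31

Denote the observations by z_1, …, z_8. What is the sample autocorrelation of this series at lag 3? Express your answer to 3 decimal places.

Mean z̄ = (61 + 52 + 51 + 49 + 49 + 40 + 44 + 31)/8 = 47.1250
Deviations from mean: 13.8750, 4.8750, 3.8750, 1.8750, 1.8750, -7.1250, -3.1250, -16.1250
Σ(z_t−z̄)(z_{t+3}−z̄) = (26.0156) + (9.1406) + (-27.6094) + (-5.8594) + (-30.2344) = -28.5469
Denominator Σ(z_t−z̄)² = 558.8750
r_3 = -28.5469 / 558.8750 = -0.051

-0.051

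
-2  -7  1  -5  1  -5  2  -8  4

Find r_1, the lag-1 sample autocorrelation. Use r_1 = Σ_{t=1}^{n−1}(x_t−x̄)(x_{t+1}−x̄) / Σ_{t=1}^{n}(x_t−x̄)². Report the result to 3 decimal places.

Mean x̄ = (-2 − 7 + 1 − 5 + 1 − 5 + 2 − 8 + 4)/9 = -2.1111
Numerator Σ_{t=1}^{8}(x_t−x̄)(x_{t+1}−x̄) = -114.7901
Denominator Σ(x_t−x̄)² = 148.8889
r_1 = -114.7901 / 148.8889 = -0.771

-0.771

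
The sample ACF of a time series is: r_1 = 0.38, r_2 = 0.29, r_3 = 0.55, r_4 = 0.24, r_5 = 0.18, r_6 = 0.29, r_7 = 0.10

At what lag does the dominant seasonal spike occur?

3

The largest autocorrelation is r_3 = 0.55; the remaining lags stay at or below 0.38. The elevated value at lag 1 (0.38), dropping to 0.29 at lag 2, reflects decaying short-term dependence rather than seasonality.
The dominant spike at lag 3 indicates a seasonal period of 3.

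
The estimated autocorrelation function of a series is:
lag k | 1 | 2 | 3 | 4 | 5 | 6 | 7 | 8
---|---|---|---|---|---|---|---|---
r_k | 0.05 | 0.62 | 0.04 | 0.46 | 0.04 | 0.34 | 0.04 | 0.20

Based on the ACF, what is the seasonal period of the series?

The largest autocorrelation is r_2 = 0.62, with weaker echoes at lags 4 (0.46), 6 (0.34) and 8 (0.20); the remaining lags stay at or below 0.05.
The dominant spike at lag 2 indicates a seasonal period of 2.

2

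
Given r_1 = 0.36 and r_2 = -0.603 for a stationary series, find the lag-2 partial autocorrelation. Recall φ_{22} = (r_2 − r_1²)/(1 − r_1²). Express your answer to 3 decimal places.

φ_{22} = (r_2 − r_1²) / (1 − r_1²)
r_1² = (0.36)² = 0.1296
Numerator = -0.603 − 0.1296 = -0.7326; denominator = 1 − 0.1296 = 0.8704
φ_{22} = -0.7326 / 0.8704 = -0.842

-0.842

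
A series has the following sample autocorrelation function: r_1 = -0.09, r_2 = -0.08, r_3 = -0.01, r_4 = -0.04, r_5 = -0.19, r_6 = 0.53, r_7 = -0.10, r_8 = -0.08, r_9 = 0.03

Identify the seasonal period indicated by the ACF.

6

The largest autocorrelation is r_6 = 0.53; the remaining lags stay at or below 0.03.
The dominant spike at lag 6 indicates a seasonal period of 6.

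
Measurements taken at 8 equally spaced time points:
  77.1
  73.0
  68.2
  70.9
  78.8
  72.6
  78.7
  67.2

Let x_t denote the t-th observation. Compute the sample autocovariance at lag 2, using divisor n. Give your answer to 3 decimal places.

Mean x̄ = (77.1 + 73.0 + 68.2 + 70.9 + 78.8 + 72.6 + 78.7 + 67.2)/8 = 73.3125
Deviations: 3.7875, -0.3125, -5.1125, -2.4125, 5.4875, -0.7125, 5.3875, -6.1125
Σ_{t=1}^{6}(x_t−x̄)(x_{t+2}−x̄) = -11.0266
γ_2 = -11.0266 / 8 = -1.378

-1.378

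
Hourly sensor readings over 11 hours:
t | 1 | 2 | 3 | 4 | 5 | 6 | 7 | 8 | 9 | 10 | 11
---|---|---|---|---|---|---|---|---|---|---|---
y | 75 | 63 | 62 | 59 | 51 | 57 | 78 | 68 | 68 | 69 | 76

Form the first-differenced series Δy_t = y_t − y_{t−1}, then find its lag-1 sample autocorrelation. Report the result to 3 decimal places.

-0.103

First differences Δy: -12, -1, -3, -8, 6, 21, -10, 0, 1, 7
Mean of differences = 0.1000
Numerator Σ(Δy_t−Δȳ)(Δy_{t+1}−Δȳ) = -86.6100
Denominator Σ(Δy_t−Δȳ)² = 844.9000
r_1(Δy) = -86.6100 / 844.9000 = -0.103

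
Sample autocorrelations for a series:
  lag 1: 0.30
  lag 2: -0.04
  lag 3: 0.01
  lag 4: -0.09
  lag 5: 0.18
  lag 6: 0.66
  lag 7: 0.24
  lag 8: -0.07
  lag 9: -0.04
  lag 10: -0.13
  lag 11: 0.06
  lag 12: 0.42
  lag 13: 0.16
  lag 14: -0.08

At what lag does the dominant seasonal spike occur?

6

The largest autocorrelation is r_6 = 0.66, with a weaker echo at lag 12 (0.42); the remaining lags stay at or below 0.30.
The dominant spike at lag 6 indicates a seasonal period of 6.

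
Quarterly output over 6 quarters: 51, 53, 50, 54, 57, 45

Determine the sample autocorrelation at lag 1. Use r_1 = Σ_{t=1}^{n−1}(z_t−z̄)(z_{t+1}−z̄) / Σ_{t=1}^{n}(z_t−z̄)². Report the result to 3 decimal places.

Mean z̄ = (51 + 53 + 50 + 54 + 57 + 45)/6 = 51.6667
Σ(z_t−z̄)(z_{t+1}−z̄) = (-0.8889) + (-2.2222) + (-3.8889) + (12.4444) + (-35.5556) = -30.1111
Denominator Σ(z_t−z̄)² = 83.3333
r_1 = -30.1111 / 83.3333 = -0.361

-0.361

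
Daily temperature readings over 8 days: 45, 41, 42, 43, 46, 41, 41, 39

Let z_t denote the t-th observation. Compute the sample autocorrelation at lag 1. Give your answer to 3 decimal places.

0.012

Mean z̄ = (45 + 41 + 42 + 43 + 46 + 41 + 41 + 39)/8 = 42.2500
Numerator Σ_{t=1}^{7}(z_t−z̄)(z_{t+1}−z̄) = 0.4375
Denominator Σ(z_t−z̄)² = 37.5000
r_1 = 0.4375 / 37.5000 = 0.012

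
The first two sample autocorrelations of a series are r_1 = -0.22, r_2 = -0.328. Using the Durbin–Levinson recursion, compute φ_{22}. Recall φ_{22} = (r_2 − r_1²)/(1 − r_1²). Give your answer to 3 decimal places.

φ_{22} = (r_2 − r_1²) / (1 − r_1²)
r_1² = (-0.22)² = 0.0484
Numerator = -0.328 − 0.0484 = -0.3764; denominator = 1 − 0.0484 = 0.9516
φ_{22} = -0.3764 / 0.9516 = -0.396

-0.396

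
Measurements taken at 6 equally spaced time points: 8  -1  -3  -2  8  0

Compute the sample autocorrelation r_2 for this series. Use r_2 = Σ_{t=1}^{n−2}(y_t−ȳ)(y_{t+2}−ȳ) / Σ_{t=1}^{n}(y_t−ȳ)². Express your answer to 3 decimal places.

-0.345

Mean ȳ = (8 − 1 − 3 − 2 + 8 + 0)/6 = 1.6667
Numerator Σ_{t=1}^{4}(y_t−ȳ)(y_{t+2}−ȳ) = -43.2222
Denominator Σ(y_t−ȳ)² = 125.3333
r_2 = -43.2222 / 125.3333 = -0.345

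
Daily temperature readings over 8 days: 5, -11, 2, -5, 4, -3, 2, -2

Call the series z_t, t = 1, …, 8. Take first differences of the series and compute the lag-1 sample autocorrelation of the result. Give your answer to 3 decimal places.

-0.734

First differences Δz: -16, 13, -7, 9, -7, 5, -4
Mean of differences = -1.0000
Numerator Σ(Δz_t−Δz̄)(Δz_{t+1}−Δz̄) = -468.0000
Denominator Σ(Δz_t−Δz̄)² = 638.0000
r_1(Δz) = -468.0000 / 638.0000 = -0.734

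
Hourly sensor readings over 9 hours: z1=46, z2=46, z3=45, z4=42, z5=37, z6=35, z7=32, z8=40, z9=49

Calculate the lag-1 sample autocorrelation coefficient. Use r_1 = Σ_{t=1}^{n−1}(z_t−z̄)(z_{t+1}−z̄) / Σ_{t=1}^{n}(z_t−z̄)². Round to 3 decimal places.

Mean z̄ = (46 + 46 + 45 + 42 + 37 + 35 + 32 + 40 + 49)/9 = 41.3333
Numerator Σ_{t=1}^{8}(z_t−z̄)(z_{t+1}−z̄) = 127.2222
Denominator Σ(z_t−z̄)² = 264.0000
r_1 = 127.2222 / 264.0000 = 0.482

0.482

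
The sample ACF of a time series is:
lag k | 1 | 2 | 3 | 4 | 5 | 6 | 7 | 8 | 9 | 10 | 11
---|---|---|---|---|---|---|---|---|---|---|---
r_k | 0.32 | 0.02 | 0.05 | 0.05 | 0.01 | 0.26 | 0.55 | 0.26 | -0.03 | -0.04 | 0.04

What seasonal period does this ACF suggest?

The largest autocorrelation is r_7 = 0.55; the remaining lags stay at or below 0.32. The elevated value at lag 1 (0.32), dropping to 0.02 at lag 2, reflects decaying short-term dependence rather than seasonality.
The dominant spike at lag 7 indicates a seasonal period of 7.

7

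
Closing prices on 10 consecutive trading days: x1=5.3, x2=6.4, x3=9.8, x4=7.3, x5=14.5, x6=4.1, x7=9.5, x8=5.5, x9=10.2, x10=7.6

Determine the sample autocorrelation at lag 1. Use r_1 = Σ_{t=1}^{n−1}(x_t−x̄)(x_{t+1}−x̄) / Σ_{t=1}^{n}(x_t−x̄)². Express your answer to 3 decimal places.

Mean x̄ = (5.3 + 6.4 + 9.8 + 7.3 + 14.5 + 4.1 + 9.5 + 5.5 + 10.2 + 7.6)/10 = 8.0200
Numerator Σ_{t=1}^{9}(x_t−x̄)(x_{t+1}−x̄) = -45.7664
Denominator Σ(x_t−x̄)² = 84.5360
r_1 = -45.7664 / 84.5360 = -0.541

-0.541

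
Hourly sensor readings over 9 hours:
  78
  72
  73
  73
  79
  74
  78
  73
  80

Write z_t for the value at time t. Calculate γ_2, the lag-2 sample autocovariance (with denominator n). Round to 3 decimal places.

Mean z̄ = (78 + 72 + 73 + 73 + 79 + 74 + 78 + 73 + 80)/9 = 75.5556
Σ_{t=1}^{7}(z_t−z̄)(z_{t+2}−z̄) = 21.2716
γ_2 = 21.2716 / 9 = 2.364

2.364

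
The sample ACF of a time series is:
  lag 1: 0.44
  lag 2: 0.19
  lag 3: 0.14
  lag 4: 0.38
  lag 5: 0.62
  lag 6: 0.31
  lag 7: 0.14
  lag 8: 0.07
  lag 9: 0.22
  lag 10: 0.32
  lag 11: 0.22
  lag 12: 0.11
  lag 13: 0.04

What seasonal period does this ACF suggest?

The largest autocorrelation is r_5 = 0.62; the remaining lags stay at or below 0.44. The elevated value at lag 1 (0.44), dropping to 0.19 at lag 2, reflects decaying short-term dependence rather than seasonality.
The dominant spike at lag 5 indicates a seasonal period of 5.

5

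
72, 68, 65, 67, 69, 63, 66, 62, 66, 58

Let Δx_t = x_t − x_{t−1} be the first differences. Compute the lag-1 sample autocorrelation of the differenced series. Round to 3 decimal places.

First differences Δx: -4, -3, 2, 2, -6, 3, -4, 4, -8
Mean of differences = -1.5556
Numerator Σ(Δx_t−Δx̄)(Δx_{t+1}−Δx̄) = -85.5309
Denominator Σ(Δx_t−Δx̄)² = 152.2222
r_1(Δx) = -85.5309 / 152.2222 = -0.562

-0.562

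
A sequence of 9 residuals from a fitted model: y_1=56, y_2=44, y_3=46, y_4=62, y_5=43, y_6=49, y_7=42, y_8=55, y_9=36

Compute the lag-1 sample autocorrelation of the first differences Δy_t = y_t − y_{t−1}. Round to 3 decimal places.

First differences Δy: -12, 2, 16, -19, 6, -7, 13, -19
Mean of differences = -2.5000
Numerator Σ(Δy_t−Δȳ)(Δy_{t+1}−Δȳ) = -768.7500
Denominator Σ(Δy_t−Δȳ)² = 1330.0000
r_1(Δy) = -768.7500 / 1330.0000 = -0.578

-0.578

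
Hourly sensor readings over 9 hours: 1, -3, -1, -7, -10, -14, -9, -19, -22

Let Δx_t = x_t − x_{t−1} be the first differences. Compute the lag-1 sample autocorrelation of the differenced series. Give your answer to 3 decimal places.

-0.566

First differences Δx: -4, 2, -6, -3, -4, 5, -10, -3
Mean of differences = -2.8750
Numerator Σ(Δx_t−Δx̄)(Δx_{t+1}−Δx̄) = -84.2656
Denominator Σ(Δx_t−Δx̄)² = 148.8750
r_1(Δx) = -84.2656 / 148.8750 = -0.566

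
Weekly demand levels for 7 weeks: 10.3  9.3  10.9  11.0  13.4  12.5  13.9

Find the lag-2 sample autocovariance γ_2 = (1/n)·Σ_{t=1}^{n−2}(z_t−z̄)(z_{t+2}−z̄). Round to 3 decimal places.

Mean z̄ = (10.3 + 9.3 + 10.9 + 11.0 + 13.4 + 12.5 + 13.9)/7 = 11.6143
Deviations: -1.3143, -2.3143, -0.7143, -0.6143, 1.7857, 0.8857, 2.2857
Σ_{t=1}^{5}(z_t−z̄)(z_{t+2}−z̄) = 4.6224
γ_2 = 4.6224 / 7 = 0.660

0.660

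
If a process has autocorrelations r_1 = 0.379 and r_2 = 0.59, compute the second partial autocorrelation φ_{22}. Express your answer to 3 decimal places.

0.521

φ_{22} = (r_2 − r_1²) / (1 − r_1²)
r_1² = (0.379)² = 0.143641
Numerator = 0.59 − 0.1436 = 0.4464; denominator = 1 − 0.1436 = 0.8564
φ_{22} = 0.4464 / 0.8564 = 0.521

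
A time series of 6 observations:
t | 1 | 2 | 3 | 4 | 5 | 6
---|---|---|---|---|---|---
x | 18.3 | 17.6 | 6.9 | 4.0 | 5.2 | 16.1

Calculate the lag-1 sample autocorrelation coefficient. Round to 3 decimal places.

0.290

Mean x̄ = (18.3 + 17.6 + 6.9 + 4.0 + 5.2 + 16.1)/6 = 11.3500
Σ(x_t−x̄)(x_{t+1}−x̄) = (43.4375) + (-27.8125) + (32.7075) + (45.2025) + (-29.2125) = 64.3225
Denominator Σ(x_t−x̄)² = 221.5750
r_1 = 64.3225 / 221.5750 = 0.290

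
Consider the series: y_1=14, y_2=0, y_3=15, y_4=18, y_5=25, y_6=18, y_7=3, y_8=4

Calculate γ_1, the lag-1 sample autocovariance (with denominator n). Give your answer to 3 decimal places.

Mean ȳ = (14 + 0 + 15 + 18 + 25 + 18 + 3 + 4)/8 = 12.1250
Deviations: 1.8750, -12.1250, 2.8750, 5.8750, 12.8750, 5.8750, -9.1250, -8.1250
Σ_{t=1}^{7}(y_t−ȳ)(y_{t+1}−ȳ) = 131.1094
γ_1 = 131.1094 / 8 = 16.389

16.389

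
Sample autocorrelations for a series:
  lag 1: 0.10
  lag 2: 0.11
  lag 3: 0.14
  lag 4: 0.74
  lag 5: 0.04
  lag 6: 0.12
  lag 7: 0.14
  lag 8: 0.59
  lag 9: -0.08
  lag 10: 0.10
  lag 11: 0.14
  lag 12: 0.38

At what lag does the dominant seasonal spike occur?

4

The largest autocorrelation is r_4 = 0.74, with weaker echoes at lags 8 (0.59) and 12 (0.38); the remaining lags stay at or below 0.14.
The dominant spike at lag 4 indicates a seasonal period of 4.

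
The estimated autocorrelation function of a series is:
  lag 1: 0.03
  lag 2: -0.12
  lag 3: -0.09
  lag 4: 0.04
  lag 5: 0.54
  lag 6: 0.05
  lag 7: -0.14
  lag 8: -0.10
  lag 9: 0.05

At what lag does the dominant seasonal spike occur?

The largest autocorrelation is r_5 = 0.54; the remaining lags stay at or below 0.05.
The dominant spike at lag 5 indicates a seasonal period of 5.

5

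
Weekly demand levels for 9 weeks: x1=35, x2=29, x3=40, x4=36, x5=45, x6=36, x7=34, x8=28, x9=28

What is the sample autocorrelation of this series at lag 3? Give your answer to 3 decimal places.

Mean x̄ = (35 + 29 + 40 + 36 + 45 + 36 + 34 + 28 + 28)/9 = 34.5556
Σ(x_t−x̄)(x_{t+3}−x̄) = (0.6420) + (-58.0247) + (7.8642) + (-0.8025) + (-68.4691) + (-9.4691) = -128.2593
Denominator Σ(x_t−x̄)² = 260.2222
r_3 = -128.2593 / 260.2222 = -0.493

-0.493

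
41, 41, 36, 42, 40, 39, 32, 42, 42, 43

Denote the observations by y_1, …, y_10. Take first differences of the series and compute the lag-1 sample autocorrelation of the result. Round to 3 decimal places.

-0.479

First differences Δy: 0, -5, 6, -2, -1, -7, 10, 0, 1
Mean of differences = 0.2222
Numerator Σ(Δy_t−Δȳ)(Δy_{t+1}−Δȳ) = -103.2716
Denominator Σ(Δy_t−Δȳ)² = 215.5556
r_1(Δy) = -103.2716 / 215.5556 = -0.479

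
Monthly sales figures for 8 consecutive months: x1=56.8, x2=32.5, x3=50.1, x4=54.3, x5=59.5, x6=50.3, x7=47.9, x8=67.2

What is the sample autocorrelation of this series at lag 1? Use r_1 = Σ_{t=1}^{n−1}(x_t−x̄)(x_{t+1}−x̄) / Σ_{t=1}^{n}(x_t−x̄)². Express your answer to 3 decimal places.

Mean x̄ = (56.8 + 32.5 + 50.1 + 54.3 + 59.5 + 50.3 + 47.9 + 67.2)/8 = 52.3250
Deviations from mean: 4.4750, -19.8250, -2.2250, 1.9750, 7.1750, -2.0250, -4.4250, 14.8750
Σ(x_t−x̄)(x_{t+1}−x̄) = (-88.7169) + (44.1106) + (-4.3944) + (14.1706) + (-14.5294) + (8.9606) + (-65.8219) = -106.2206
Denominator Σ(x_t−x̄)² = 718.3350
r_1 = -106.2206 / 718.3350 = -0.148

-0.148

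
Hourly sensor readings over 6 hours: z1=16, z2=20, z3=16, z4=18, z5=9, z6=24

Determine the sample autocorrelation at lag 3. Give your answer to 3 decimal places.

-0.257

Mean z̄ = (16 + 20 + 16 + 18 + 9 + 24)/6 = 17.1667
Deviations from mean: -1.1667, 2.8333, -1.1667, 0.8333, -8.1667, 6.8333
Σ(z_t−z̄)(z_{t+3}−z̄) = (-0.9722) + (-23.1389) + (-7.9722) = -32.0833
Denominator Σ(z_t−z̄)² = 124.8333
r_3 = -32.0833 / 124.8333 = -0.257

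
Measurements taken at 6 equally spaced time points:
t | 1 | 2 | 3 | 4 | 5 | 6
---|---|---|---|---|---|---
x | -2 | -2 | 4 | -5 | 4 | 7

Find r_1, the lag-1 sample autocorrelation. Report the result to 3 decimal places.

Mean x̄ = (-2 − 2 + 4 − 5 + 4 + 7)/6 = 1.0000
Deviations from mean: -3.0000, -3.0000, 3.0000, -6.0000, 3.0000, 6.0000
Numerator Σ_{t=1}^{5}(x_t−x̄)(x_{t+1}−x̄) = -18.0000
Denominator Σ(x_t−x̄)² = 108.0000
r_1 = -18.0000 / 108.0000 = -0.167

-0.167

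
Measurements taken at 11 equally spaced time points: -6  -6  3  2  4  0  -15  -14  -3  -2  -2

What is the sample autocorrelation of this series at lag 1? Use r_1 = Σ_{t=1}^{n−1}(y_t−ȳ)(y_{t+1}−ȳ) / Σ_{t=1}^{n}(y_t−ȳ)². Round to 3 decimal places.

0.428

Mean ȳ = (-6 − 6 + 3 + 2 + 4 + 0 − 15 − 14 − 3 − 2 − 2)/11 = -3.5455
Numerator Σ_{t=1}^{10}(y_t−ȳ)(y_{t+1}−ȳ) = 171.5207
Denominator Σ(y_t−ȳ)² = 400.7273
r_1 = 171.5207 / 400.7273 = 0.428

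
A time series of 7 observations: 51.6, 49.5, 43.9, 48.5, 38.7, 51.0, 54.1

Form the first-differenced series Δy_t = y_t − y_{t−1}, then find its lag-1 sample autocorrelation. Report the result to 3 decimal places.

-0.455

First differences Δy: -2.1, -5.6, 4.6, -9.8, 12.3, 3.1
Mean of differences = 0.4167
Numerator Σ(Δy_t−Δȳ)(Δy_{t+1}−Δȳ) = -142.2886
Denominator Σ(Δy_t−Δȳ)² = 312.8283
r_1(Δy) = -142.2886 / 312.8283 = -0.455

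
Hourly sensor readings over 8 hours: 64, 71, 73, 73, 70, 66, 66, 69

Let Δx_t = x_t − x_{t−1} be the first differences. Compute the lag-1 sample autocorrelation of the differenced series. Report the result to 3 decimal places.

First differences Δx: 7, 2, 0, -3, -4, 0, 3
Mean of differences = 0.7143
Numerator Σ(Δx_t−Δx̄)(Δx_{t+1}−Δx̄) = 29.0612
Denominator Σ(Δx_t−Δx̄)² = 83.4286
r_1(Δx) = 29.0612 / 83.4286 = 0.348

0.348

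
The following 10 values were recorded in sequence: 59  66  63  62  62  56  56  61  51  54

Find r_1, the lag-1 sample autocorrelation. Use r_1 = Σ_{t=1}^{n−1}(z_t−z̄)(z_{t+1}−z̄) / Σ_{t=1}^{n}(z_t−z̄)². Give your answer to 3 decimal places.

Mean z̄ = (59 + 66 + 63 + 62 + 62 + 56 + 56 + 61 + 51 + 54)/10 = 59.0000
Numerator Σ_{t=1}^{9}(z_t−z̄)(z_{t+1}−z̄) = 67.0000
Denominator Σ(z_t−z̄)² = 194.0000
r_1 = 67.0000 / 194.0000 = 0.345

0.345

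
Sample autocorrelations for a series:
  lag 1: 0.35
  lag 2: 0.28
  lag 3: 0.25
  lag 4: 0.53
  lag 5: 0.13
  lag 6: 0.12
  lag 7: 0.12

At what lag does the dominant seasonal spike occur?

The largest autocorrelation is r_4 = 0.53; the remaining lags stay at or below 0.35. The elevated value at lag 1 (0.35), dropping to 0.28 at lag 2, reflects decaying short-term dependence rather than seasonality.
The dominant spike at lag 4 indicates a seasonal period of 4.

4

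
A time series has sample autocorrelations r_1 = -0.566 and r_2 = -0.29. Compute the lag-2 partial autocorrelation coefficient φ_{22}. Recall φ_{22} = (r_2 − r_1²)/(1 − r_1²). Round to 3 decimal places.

φ_{22} = (r_2 − r_1²) / (1 − r_1²)
r_1² = (-0.566)² = 0.320356
Numerator = -0.29 − 0.3204 = -0.6104; denominator = 1 − 0.3204 = 0.6796
φ_{22} = -0.6104 / 0.6796 = -0.898

-0.898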